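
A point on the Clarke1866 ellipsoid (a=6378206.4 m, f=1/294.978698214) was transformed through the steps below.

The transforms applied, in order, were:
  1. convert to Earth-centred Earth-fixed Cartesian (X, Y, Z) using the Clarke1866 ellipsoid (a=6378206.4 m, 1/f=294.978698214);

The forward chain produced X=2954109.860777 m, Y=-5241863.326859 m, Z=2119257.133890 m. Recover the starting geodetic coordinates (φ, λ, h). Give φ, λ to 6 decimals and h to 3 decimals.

φ=19.525140°, λ=-60.596087°, h=3465.574 m

start: X=2954109.8608, Y=-5241863.3269, Z=2119257.1339 m
→ geod (Bowring, a=6378206.400): φ=19.52514000°, λ=-60.59608700°, h=3465.5740 m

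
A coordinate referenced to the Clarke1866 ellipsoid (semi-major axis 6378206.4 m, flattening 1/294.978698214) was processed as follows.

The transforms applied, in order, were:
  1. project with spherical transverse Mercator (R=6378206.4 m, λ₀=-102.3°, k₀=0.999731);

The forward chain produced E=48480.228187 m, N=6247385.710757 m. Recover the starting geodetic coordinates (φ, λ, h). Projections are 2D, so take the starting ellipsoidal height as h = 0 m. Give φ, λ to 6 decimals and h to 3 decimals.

start: E=48480.2282, N=6247385.7108 m
→ tm⁻¹: φ=56.13324300°, λ=-101.51828200°

φ=56.133243°, λ=-101.518282°, h=0.000 m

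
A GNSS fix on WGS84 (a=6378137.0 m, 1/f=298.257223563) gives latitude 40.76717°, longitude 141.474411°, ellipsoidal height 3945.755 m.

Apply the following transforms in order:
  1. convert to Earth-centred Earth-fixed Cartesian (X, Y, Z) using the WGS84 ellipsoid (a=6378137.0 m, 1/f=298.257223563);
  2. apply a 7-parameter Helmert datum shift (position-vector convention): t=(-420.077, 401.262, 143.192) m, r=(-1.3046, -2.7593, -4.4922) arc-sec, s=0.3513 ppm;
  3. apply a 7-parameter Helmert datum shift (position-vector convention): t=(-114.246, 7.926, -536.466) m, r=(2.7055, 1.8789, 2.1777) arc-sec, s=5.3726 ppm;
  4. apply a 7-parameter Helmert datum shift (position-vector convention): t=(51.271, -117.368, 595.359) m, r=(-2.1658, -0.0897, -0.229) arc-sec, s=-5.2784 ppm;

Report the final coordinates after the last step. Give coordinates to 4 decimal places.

X=-3787337.9506 m, Y=3015330.6791 m, Z=4145626.3737 m

start: φ=40.767170°, λ=141.474411°, h=3945.755 m
→ ECEF (a=6378137.000, f=1/298.257223563): X=-3786870.8897, Y=3014975.4552, Z=4145451.4243
→ Helmert 7p (PV): X=-3787282.0901, Y=3015486.4694, Z=4145526.3445
→ Helmert 7p (PV): X=-3787410.7582, Y=3015416.2352, Z=4145086.2032
→ Helmert 7p (PV): X=-3787337.9506, Y=3015330.6791, Z=4145626.3737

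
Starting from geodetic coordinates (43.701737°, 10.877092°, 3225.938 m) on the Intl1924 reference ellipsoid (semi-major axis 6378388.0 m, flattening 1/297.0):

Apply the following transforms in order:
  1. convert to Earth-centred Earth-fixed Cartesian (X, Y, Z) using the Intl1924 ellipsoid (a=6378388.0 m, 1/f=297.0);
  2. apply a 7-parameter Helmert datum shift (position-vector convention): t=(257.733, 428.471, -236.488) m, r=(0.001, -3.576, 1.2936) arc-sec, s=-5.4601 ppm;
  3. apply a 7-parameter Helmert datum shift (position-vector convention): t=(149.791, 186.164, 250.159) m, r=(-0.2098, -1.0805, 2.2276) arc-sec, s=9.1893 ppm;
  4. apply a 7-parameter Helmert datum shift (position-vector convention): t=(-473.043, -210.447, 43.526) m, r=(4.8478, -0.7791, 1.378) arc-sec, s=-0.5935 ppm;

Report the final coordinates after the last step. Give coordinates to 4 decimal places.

X=4537773.2265 m, Y=872408.0694 m, Z=4386709.3633 m

start: φ=43.701737°, λ=10.877092°, h=3225.938 m
→ ECEF (a=6378388.000, f=1/297.0): X=4537960.8305, Y=871992.0115, Z=4386499.1973
→ Helmert 7p (PV): X=4538112.2690, Y=872444.1600, Z=4386317.4367
→ Helmert 7p (PV): X=4538271.3623, Y=872691.8134, Z=4386630.7882
→ Helmert 7p (PV): X=4537773.2265, Y=872408.0694, Z=4386709.3633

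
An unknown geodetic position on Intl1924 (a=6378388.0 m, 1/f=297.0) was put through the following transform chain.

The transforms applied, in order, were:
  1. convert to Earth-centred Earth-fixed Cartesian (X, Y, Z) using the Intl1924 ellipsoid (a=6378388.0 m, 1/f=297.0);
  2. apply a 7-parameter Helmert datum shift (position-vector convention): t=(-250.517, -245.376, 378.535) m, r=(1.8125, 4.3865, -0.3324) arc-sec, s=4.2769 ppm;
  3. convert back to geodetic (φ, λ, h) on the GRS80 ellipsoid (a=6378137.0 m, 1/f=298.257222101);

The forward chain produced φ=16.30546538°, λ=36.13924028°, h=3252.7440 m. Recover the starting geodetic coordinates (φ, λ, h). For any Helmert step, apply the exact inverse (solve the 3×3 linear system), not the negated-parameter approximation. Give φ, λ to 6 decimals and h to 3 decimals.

φ=16.302439°, λ=36.140131°, h=3208.579 m

start: φ=16.305465°, λ=36.139240°, h=3252.744 m
→ ECEF (a=6378137.000, f=1/298.257222101): X=4947544.6750, Y=3613004.4628, Z=1780109.6626
→ Helmert⁻¹: X=4947730.3582, Y=3613257.9983, Z=1779796.9854
→ geod (Bowring, a=6378388.000): φ=16.30243900°, λ=36.14013100°, h=3208.5790 m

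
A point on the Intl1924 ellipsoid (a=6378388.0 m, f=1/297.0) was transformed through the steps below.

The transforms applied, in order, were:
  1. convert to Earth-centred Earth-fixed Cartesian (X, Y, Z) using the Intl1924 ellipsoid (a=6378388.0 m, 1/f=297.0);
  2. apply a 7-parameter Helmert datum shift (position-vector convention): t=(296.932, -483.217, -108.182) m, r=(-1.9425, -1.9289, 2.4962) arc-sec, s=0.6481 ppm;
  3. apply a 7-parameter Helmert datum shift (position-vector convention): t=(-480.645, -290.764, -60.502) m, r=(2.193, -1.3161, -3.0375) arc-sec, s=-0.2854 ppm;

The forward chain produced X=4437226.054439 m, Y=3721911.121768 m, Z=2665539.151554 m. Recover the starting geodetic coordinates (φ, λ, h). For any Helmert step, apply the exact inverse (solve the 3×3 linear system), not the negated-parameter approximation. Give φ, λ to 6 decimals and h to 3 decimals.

φ=24.859529°, λ=39.994272°, h=1505.348 m

start: X=4437226.0544, Y=3721911.1218, Z=2665539.1516 m
→ Helmert⁻¹: X=4437670.1584, Y=3722296.6380, Z=2665532.5238
→ Helmert⁻¹: X=4437440.3302, Y=3722698.6371, Z=2665632.5397
→ geod (Bowring, a=6378388.000): φ=24.85952900°, λ=39.99427200°, h=1505.3480 m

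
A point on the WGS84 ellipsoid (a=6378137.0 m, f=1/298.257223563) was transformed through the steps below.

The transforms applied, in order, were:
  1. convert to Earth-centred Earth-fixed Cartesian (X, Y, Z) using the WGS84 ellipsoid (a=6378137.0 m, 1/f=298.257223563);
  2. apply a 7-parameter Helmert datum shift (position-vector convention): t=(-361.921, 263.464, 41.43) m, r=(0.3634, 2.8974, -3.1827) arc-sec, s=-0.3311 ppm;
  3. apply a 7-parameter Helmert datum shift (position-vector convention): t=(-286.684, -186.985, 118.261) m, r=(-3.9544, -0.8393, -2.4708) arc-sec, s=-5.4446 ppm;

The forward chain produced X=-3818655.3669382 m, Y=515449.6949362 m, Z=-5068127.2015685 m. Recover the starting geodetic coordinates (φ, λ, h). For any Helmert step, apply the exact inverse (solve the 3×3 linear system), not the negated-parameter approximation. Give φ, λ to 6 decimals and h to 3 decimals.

start: X=-3818655.3669, Y=515449.6949, Z=-5068127.2016 m
→ Helmert⁻¹: X=-3818416.2728, Y=515690.9132, Z=-5068247.6334
→ Helmert⁻¹: X=-3817992.3730, Y=515359.7781, Z=-5068345.2808
→ geod (Bowring, a=6378137.000): φ=-52.94551600°, λ=172.31257200°, h=1820.7340 m

φ=-52.945516°, λ=172.312572°, h=1820.734 m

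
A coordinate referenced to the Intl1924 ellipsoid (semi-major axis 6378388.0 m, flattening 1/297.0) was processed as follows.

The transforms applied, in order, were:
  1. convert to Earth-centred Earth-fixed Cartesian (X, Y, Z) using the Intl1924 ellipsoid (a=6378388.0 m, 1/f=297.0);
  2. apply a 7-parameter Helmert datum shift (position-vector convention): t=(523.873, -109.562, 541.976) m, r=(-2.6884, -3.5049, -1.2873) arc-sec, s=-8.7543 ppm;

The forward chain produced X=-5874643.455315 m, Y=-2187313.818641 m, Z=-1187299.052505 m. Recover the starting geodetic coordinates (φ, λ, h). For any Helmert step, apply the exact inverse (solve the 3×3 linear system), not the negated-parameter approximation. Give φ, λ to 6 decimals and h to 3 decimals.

start: X=-5874643.4553, Y=-2187313.8186, Z=-1187299.0525 m
→ Helmert⁻¹: X=-5875225.2942, Y=-2187244.5904, Z=-1187780.1021
→ geod (Bowring, a=6378388.000): φ=-10.79920600°, λ=-159.58057300°, h=3044.1920 m

φ=-10.799206°, λ=-159.580573°, h=3044.192 m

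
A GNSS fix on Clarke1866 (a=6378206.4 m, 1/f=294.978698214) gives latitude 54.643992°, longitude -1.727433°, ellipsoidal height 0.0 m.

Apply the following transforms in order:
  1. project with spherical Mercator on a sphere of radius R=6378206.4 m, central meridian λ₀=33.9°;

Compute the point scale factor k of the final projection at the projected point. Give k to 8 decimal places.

1.72814502

start: φ=54.643992°, λ=-1.727433°, h=0.000 m
→ into merc (λ₀=33.9°): φ=54.64399200°, λ−λ₀=-35.62743300°
scale k = 1.72814502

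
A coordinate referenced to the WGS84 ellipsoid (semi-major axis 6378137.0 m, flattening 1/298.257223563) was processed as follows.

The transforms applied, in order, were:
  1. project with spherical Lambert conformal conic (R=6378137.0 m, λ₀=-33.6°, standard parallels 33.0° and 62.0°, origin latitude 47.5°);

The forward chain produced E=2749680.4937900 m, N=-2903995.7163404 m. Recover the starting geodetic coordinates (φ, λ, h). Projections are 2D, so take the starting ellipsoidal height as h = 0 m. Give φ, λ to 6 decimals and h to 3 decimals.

start: E=2749680.4938, N=-2903995.7163 m
→ lcc⁻¹: φ=17.86020800°, λ=-9.55117100°

φ=17.860208°, λ=-9.551171°, h=0.000 m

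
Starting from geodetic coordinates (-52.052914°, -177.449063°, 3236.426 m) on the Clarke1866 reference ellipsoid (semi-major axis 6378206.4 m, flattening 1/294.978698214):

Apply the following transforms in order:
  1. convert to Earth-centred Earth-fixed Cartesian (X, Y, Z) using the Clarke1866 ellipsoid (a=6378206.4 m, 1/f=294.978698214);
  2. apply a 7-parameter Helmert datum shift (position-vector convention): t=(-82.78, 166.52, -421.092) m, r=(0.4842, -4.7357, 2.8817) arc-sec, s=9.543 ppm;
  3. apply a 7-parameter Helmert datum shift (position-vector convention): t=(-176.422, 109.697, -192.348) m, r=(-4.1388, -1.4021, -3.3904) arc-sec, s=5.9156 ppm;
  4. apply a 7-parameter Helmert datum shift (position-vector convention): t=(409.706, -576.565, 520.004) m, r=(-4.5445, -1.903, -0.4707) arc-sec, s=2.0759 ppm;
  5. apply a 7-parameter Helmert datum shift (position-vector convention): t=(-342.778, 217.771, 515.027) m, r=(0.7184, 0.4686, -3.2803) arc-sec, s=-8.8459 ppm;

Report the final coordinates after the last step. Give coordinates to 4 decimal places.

start: φ=-52.052914°, λ=-177.449063°, h=3236.426 m
→ ECEF (a=6378206.400, f=1/294.978698214): X=-3928546.5257, Y=-175023.3901, Z=-5008774.3665
→ Helmert 7p (PV): X=-3928549.3514, Y=-174901.6680, Z=-5009333.8657
→ Helmert 7p (PV): X=-3928717.8365, Y=-174828.9465, Z=-5009579.0422
→ Helmert 7p (PV): X=-3928270.4666, Y=-175507.2821, Z=-5009101.8321
→ Helmert 7p (PV): X=-3928592.6664, Y=-175208.0404, Z=-5008534.1821

X=-3928592.6664 m, Y=-175208.0404 m, Z=-5008534.1821 m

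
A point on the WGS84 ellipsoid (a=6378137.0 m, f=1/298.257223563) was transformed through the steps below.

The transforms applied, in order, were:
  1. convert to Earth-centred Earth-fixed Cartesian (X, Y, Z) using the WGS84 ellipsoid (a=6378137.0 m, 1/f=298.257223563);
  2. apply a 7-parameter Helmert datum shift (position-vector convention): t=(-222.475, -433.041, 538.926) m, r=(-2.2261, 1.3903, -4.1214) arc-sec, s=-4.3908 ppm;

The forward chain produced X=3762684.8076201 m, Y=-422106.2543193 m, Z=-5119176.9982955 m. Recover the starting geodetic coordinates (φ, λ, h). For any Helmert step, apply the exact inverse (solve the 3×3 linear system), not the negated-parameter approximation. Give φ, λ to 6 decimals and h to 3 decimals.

φ=-53.697354°, λ=-6.391884°, h=3530.558 m

start: X=3762684.8076, Y=-422106.2543, Z=-5119176.9983 m
→ Helmert⁻¹: X=3762966.7366, Y=-421544.6223, Z=-5119717.5898
→ geod (Bowring, a=6378137.000): φ=-53.69735400°, λ=-6.39188400°, h=3530.5580 m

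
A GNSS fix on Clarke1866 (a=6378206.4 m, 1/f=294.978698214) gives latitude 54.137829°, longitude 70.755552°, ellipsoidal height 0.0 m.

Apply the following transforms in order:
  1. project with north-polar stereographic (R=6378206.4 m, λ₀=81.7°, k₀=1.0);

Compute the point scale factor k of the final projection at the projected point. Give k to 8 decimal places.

start: φ=54.137829°, λ=70.755552°, h=0.000 m
→ into stereo (λ₀=81.7°): φ=54.13782900°, λ−λ₀=-10.94444800°
scale k = 1.10471078

1.10471078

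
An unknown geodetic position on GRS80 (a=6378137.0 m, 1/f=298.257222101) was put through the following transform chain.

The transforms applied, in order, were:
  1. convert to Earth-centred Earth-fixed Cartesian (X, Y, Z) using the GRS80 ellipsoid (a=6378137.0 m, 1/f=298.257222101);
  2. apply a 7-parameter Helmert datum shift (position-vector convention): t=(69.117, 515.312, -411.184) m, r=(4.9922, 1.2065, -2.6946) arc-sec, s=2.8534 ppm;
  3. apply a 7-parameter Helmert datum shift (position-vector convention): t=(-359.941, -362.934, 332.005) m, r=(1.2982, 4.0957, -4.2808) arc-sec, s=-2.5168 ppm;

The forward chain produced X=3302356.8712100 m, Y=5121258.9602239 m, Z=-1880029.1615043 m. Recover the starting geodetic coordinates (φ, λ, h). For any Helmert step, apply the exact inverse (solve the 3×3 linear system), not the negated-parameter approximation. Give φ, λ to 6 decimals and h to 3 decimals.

φ=-17.254732°, λ=57.182930°, h=829.722 m

start: X=3302356.8712, Y=5121258.9602, Z=-1880029.1615 m
→ Helmert⁻¹: X=3302656.1663, Y=5121691.4928, Z=-1880332.5549
→ Helmert⁻¹: X=3302521.7207, Y=5121159.2097, Z=-1880020.6362
→ geod (Bowring, a=6378137.000): φ=-17.25473200°, λ=57.18293000°, h=829.7220 m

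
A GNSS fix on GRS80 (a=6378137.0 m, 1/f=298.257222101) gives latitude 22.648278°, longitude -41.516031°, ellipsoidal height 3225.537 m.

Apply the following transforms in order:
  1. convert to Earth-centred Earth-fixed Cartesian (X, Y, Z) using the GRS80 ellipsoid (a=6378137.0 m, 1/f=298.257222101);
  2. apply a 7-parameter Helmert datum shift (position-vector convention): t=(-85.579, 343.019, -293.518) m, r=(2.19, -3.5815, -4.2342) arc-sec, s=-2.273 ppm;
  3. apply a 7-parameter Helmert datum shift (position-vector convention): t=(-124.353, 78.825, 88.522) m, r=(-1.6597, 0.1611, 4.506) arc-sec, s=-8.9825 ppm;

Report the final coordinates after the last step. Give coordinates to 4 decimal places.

X=4411605.1493 m, Y=-3905055.3455 m, Z=2441891.6598 m

start: φ=22.648278°, λ=-41.516031°, h=3225.537 m
→ ECEF (a=6378137.000, f=1/298.257222101): X=4411900.0925, Y=-3905520.6735, Z=2442061.0224
→ Helmert 7p (PV): X=4411681.9101, Y=-3905285.2728, Z=2441797.0935
→ Helmert 7p (PV): X=4411605.1493, Y=-3905055.3455, Z=2441891.6598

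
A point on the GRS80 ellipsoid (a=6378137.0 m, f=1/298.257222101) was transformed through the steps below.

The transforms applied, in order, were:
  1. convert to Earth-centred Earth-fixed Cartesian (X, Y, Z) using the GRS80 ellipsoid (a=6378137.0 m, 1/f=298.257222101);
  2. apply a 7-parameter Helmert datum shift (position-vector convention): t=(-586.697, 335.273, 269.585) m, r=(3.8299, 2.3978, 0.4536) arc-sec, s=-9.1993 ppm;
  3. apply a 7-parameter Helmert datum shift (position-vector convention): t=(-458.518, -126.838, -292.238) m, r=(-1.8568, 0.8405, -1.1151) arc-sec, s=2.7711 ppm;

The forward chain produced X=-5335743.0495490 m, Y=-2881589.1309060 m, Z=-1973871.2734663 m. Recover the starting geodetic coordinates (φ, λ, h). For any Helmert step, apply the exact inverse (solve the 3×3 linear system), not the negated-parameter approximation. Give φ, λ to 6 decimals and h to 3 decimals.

start: X=-5335743.0495, Y=-2881589.1309, Z=-1973871.2735 m
→ Helmert⁻¹: X=-5335246.1271, Y=-2881465.3847, Z=-1973621.2459
→ Helmert⁻¹: X=-5334691.8967, Y=-2881852.0884, Z=-1973917.4946
→ geod (Bowring, a=6378137.000): φ=-18.14623500°, λ=-151.62165400°, h=469.1850 m

φ=-18.146235°, λ=-151.621654°, h=469.185 m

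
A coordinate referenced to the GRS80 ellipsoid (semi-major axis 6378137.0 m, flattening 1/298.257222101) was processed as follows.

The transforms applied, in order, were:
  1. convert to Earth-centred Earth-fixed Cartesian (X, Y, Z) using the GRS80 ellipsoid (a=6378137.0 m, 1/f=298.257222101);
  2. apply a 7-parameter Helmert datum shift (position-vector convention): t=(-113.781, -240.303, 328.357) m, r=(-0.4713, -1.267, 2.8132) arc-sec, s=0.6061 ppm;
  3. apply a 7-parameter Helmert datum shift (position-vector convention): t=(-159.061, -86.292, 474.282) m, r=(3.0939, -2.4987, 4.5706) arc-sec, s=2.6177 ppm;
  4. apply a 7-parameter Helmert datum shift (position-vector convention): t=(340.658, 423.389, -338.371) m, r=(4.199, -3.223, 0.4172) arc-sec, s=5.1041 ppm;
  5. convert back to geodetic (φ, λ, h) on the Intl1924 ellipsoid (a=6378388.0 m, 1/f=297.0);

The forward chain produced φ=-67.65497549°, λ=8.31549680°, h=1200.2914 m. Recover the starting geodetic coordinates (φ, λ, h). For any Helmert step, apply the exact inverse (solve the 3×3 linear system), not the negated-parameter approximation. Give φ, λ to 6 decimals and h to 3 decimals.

φ=-67.658838°, λ=8.307452°, h=1719.334 m

start: φ=-67.654975°, λ=8.315497°, h=1200.291 m
→ ECEF (a=6378388.000, f=1/297.0): X=2406842.1000, Y=351785.1494, Z=-5877815.7259
→ Helmert⁻¹: X=2406398.0305, Y=351235.4497, Z=-5877492.1074
→ Helmert⁻¹: X=2406487.3675, Y=351179.3292, Z=-5877985.4225
→ Helmert⁻¹: X=2406568.3744, Y=351400.0281, Z=-5878324.1963
→ geod (Bowring, a=6378137.000): φ=-67.65883800°, λ=8.30745200°, h=1719.3340 m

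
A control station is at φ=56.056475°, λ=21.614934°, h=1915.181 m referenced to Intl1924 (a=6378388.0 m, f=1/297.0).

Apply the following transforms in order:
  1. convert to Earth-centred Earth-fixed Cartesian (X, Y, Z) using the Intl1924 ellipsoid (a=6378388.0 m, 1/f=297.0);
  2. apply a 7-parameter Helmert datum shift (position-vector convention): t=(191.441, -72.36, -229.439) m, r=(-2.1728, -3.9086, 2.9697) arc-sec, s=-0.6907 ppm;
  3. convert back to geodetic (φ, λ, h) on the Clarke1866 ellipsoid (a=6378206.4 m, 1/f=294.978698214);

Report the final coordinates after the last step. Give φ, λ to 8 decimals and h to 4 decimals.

start: φ=56.056475°, λ=21.614934°, h=1915.181 m
→ ECEF (a=6378388.000, f=1/297.0): X=3319770.5332, Y=1315391.1720, Z=5269653.5074
→ Helmert 7p (PV): X=3319840.8861, Y=1315421.2105, Z=5269469.4800
→ geod (Bowring, a=6378206.400): φ=56.05620336°, λ=21.61496626°, h=2087.5622 m

φ=56.05620336°, λ=21.61496626°, h=2087.5622 m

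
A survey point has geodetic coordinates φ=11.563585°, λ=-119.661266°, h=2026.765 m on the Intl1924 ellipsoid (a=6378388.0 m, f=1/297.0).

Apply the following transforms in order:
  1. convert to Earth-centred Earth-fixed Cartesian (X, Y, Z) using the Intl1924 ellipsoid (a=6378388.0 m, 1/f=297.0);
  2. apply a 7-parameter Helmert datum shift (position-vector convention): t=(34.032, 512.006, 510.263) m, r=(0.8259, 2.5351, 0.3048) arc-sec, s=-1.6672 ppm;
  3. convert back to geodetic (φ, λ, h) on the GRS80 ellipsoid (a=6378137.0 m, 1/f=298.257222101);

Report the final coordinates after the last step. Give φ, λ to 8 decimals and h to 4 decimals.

φ=11.56876618°, λ=-119.66308515°, h=1913.4202 m

start: φ=11.563585°, λ=-119.661266°, h=2026.765 m
→ ECEF (a=6378388.000, f=1/297.0): X=-3093814.1654, Y=-5432563.9357, Z=1270564.0409
→ Helmert 7p (PV): X=-3093751.3318, Y=-5432052.5317, Z=1271088.4578
→ geod (Bowring, a=6378137.000): φ=11.56876618°, λ=-119.66308515°, h=1913.4202 m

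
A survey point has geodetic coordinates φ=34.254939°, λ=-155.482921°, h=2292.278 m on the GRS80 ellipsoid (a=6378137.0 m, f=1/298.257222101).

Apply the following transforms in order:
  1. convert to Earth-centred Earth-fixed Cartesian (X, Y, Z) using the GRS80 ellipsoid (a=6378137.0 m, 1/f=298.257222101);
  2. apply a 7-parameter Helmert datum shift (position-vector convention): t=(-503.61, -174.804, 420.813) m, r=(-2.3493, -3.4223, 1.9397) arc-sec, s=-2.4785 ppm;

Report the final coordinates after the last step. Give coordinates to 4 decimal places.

start: φ=34.254939°, λ=-155.482921°, h=2292.278 m
→ ECEF (a=6378137.000, f=1/298.257222101): X=-4803294.3190, Y=-2190716.7212, Z=3571145.9519
→ Helmert 7p (PV): X=-4803824.6742, Y=-2190890.5910, Z=3571503.1705

X=-4803824.6742 m, Y=-2190890.5910 m, Z=3571503.1705 m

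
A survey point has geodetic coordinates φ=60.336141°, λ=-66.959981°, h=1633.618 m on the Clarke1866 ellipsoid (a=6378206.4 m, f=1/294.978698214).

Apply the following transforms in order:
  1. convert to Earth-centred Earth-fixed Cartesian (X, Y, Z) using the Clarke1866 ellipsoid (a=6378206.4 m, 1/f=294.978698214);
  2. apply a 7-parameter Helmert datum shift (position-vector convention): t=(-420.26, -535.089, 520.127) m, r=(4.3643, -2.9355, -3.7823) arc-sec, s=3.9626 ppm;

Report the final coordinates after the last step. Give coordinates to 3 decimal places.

X=1238365.874 m, Y=-2913724.088 m, Z=5520827.892 m

start: φ=60.336141°, λ=-66.959981°, h=1633.618 m
→ ECEF (a=6378206.400, f=1/294.978698214): X=1238913.2055, Y=-2913037.9345, Z=5520329.8945
→ Helmert 7p (PV): X=1238365.8739, Y=-2913724.0885, Z=5520827.8918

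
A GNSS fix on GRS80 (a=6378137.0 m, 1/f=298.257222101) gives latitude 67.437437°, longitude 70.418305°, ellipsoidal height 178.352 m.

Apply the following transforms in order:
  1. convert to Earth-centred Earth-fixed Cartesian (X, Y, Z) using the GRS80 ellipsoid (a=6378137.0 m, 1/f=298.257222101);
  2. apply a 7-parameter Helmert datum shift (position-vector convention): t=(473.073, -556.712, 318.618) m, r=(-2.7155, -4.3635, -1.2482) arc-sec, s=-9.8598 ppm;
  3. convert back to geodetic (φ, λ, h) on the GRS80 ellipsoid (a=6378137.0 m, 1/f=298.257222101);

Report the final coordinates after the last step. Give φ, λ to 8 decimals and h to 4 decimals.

start: φ=67.437437°, λ=70.418305°, h=178.352 m
→ ECEF (a=6378137.000, f=1/298.257222101): X=822568.1754, Y=2312377.2956, Z=5867468.2951
→ Helmert 7p (PV): X=822923.0069, Y=2311870.0515, Z=5867716.0198
→ geod (Bowring, a=6378137.000): φ=67.44126109°, λ=70.40653018°, h=269.4104 m

φ=67.44126109°, λ=70.40653018°, h=269.4104 m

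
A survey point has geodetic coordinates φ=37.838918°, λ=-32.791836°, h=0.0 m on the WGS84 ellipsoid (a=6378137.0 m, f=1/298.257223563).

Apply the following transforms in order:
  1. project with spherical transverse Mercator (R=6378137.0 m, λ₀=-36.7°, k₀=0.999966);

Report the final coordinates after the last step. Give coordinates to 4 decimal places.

start: φ=37.838918°, λ=-32.791836°, h=0.000 m
→ tm (R=6378137.0, λ₀=-36.7°): E=343633.6425, N=4219261.5035

E=343633.6425 m, N=4219261.5035 m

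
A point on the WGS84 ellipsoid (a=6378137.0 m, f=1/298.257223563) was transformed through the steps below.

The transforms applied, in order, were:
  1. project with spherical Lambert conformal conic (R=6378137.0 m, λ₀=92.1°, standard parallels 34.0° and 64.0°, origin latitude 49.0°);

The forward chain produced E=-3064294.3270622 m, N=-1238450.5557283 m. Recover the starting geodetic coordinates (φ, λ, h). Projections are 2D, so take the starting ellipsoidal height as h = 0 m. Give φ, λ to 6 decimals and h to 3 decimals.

φ=31.417708°, λ=59.181172°, h=0.000 m

start: E=-3064294.3271, N=-1238450.5557 m
→ lcc⁻¹: φ=31.41770800°, λ=59.18117200°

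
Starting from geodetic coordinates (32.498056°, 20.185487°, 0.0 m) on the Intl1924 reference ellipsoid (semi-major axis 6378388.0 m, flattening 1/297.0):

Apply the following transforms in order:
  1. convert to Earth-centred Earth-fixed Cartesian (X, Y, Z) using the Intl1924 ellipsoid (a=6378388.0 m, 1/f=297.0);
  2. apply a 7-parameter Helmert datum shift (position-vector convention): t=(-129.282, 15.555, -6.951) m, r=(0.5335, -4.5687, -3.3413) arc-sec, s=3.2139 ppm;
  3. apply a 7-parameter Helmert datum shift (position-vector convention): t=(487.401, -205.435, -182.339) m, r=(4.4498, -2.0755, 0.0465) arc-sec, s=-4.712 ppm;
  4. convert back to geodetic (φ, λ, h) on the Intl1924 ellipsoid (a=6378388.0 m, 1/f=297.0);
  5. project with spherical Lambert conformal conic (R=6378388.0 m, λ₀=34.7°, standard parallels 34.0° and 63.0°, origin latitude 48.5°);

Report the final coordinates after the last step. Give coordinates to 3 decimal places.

start: φ=32.498056°, λ=20.185487°, h=0.000 m
→ ECEF (a=6378388.000, f=1/297.0): X=5054088.2155, Y=1858089.0244, Z=3407192.3269
→ Helmert 7p (PV): X=5053929.8078, Y=1858019.8666, Z=3407313.0790
→ Helmert 7p (PV): X=5054358.6905, Y=1857733.3095, Z=3407205.6220
→ geod (Bowring, a=6378388.000): φ=32.49752180°, λ=20.18094163°, h=117.7451 m
→ lcc (R=6378388.0, λ₀=34.7°): E=-1363784.3790, N=-1617163.8597

E=-1363784.379 m, N=-1617163.860 m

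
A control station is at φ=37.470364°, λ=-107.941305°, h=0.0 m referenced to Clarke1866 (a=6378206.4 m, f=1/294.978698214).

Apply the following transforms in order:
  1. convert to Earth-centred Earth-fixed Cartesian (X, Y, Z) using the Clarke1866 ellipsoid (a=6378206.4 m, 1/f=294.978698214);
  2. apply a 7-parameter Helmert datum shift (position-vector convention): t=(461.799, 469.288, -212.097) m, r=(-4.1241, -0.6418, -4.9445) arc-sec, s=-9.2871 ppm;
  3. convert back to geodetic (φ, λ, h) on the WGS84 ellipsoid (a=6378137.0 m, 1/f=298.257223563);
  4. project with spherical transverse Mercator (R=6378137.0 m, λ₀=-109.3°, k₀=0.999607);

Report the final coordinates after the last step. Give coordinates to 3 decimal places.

E=120134.240 m, N=4170485.949 m

start: φ=37.470364°, λ=-107.941305°, h=0.000 m
→ ECEF (a=6378206.400, f=1/294.978698214): X=-1561323.3393, Y=-4822061.8029, Z=3858760.6691
→ Helmert 7p (PV): X=-1560974.6382, Y=-4821433.1527, Z=3858604.2897
→ geod (Bowring, a=6378137.000): φ=37.47104463°, λ=-107.93974374°, h=-673.5234 m
→ tm (R=6378137.0, λ₀=-109.3°): E=120134.2404, N=4170485.9486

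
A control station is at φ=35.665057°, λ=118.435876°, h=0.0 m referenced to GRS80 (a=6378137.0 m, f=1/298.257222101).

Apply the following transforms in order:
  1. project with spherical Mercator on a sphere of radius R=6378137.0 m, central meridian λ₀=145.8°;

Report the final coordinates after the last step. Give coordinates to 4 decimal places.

E=-3046160.3497 m, N=4254631.0676 m

start: φ=35.665057°, λ=118.435876°, h=0.000 m
→ merc (R=6378137.0, λ₀=145.8°): E=-3046160.3497, N=4254631.0676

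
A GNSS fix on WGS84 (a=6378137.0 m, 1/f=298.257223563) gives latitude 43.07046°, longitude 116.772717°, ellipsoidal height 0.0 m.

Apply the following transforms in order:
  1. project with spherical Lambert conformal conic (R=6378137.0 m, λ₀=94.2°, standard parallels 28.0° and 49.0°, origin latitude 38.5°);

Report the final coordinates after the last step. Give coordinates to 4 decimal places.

start: φ=43.070460°, λ=116.772717°, h=0.000 m
→ lcc (R=6378137.0, λ₀=94.2°): E=1791742.3632, N=722787.1995

E=1791742.3632 m, N=722787.1995 m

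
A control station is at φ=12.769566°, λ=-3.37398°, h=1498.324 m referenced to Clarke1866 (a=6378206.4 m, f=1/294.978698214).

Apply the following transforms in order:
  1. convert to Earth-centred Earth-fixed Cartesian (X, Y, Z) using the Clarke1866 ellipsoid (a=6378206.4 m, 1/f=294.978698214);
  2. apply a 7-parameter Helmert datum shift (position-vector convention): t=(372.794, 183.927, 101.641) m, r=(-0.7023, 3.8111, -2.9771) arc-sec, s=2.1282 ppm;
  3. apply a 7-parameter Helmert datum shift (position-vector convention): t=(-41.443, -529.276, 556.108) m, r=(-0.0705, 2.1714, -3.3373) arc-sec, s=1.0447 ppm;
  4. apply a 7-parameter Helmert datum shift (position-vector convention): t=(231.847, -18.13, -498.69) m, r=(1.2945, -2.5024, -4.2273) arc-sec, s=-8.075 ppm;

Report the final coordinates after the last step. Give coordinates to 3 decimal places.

start: φ=12.769566°, λ=-3.373980°, h=1498.324 m
→ ECEF (a=6378206.400, f=1/294.978698214): X=6212157.0862, Y=-366239.0984, Z=1400798.5457
→ Helmert 7p (PV): X=6212563.6971, Y=-366140.8439, Z=1400789.6342
→ Helmert 7p (PV): X=6212537.5668, Y=-366770.5411, Z=1401281.9296
→ Helmert 7p (PV): X=6212694.7306, Y=-366921.8257, Z=1400844.9922

X=6212694.731 m, Y=-366921.826 m, Z=1400844.992 m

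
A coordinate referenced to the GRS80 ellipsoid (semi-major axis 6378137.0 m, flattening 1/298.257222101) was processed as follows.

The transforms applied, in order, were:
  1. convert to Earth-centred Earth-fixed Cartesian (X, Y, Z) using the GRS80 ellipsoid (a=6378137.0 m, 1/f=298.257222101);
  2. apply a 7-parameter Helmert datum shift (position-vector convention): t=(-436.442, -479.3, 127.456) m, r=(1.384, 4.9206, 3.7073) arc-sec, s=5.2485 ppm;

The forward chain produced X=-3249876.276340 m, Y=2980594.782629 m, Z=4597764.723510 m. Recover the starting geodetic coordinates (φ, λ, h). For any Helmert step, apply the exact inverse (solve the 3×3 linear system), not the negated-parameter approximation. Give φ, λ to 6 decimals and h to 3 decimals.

φ=46.386000°, λ=137.466004°, h=3546.044 m

start: X=-3249876.2763, Y=2980594.7826, Z=4597764.7235 m
→ Helmert⁻¹: X=-3249478.8752, Y=2981147.6896, Z=4597515.6152
→ geod (Bowring, a=6378137.000): φ=46.38600000°, λ=137.46600400°, h=3546.0440 m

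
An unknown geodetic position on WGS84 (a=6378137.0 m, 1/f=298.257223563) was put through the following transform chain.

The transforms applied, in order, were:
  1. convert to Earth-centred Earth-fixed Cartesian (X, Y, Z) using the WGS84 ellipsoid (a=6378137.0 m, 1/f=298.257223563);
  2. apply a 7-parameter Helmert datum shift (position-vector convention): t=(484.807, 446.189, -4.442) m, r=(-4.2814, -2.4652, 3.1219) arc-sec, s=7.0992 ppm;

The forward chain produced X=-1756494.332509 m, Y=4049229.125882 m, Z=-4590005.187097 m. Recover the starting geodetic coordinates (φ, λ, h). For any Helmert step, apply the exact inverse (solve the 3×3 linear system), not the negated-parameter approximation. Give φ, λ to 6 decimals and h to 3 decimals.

start: X=-1756494.3325, Y=4049229.1259, Z=-4590005.1871 m
→ Helmert⁻¹: X=-1756960.2414, Y=4048876.0572, Z=-4589863.1197
→ geod (Bowring, a=6378137.000): φ=-46.31345700°, λ=113.45784300°, h=665.0120 m

φ=-46.313457°, λ=113.457843°, h=665.012 m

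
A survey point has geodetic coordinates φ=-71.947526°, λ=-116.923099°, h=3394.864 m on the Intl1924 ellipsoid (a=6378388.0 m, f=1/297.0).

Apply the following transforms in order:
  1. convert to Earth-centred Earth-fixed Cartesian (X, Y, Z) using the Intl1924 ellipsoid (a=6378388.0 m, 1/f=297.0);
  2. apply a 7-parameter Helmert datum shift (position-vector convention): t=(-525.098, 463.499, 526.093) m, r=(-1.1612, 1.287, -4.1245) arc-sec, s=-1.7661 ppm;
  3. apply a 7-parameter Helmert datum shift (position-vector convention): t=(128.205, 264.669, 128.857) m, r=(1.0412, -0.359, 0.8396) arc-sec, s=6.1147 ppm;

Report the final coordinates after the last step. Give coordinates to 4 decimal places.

X=-898650.7402 m, Y=-1767939.3511 m, Z=-6044611.7373 m

start: φ=-71.947526°, λ=-116.923099°, h=3394.864 m
→ ECEF (a=6378388.000, f=1/297.0): X=-898194.5699, Y=-1768670.6129, Z=-6045245.4735
→ Helmert 7p (PV): X=-898791.1677, Y=-1768220.0625, Z=-6044693.1426
→ Helmert 7p (PV): X=-898650.7402, Y=-1767939.3511, Z=-6044611.7373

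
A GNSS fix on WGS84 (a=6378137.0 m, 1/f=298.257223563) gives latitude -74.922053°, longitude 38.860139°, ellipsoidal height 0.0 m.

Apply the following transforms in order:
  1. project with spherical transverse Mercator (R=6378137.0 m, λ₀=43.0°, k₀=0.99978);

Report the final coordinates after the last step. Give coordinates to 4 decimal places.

start: φ=-74.922053°, λ=38.860139°, h=0.000 m
→ tm (R=6378137.0, λ₀=43.0°): E=-119764.9610, N=-8342629.7939

E=-119764.9610 m, N=-8342629.7939 m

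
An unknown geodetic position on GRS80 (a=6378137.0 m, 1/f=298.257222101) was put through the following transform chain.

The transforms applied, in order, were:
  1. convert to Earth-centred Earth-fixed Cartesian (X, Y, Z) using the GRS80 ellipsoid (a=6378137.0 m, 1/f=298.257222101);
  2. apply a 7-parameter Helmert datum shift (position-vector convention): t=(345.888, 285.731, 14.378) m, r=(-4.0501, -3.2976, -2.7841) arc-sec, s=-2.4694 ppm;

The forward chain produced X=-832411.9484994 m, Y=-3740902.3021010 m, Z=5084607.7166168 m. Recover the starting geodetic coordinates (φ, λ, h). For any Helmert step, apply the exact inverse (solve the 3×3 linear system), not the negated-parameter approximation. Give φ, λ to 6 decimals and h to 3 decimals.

start: X=-832411.9485, Y=-3740902.3021, Z=5084607.7166 m
→ Helmert⁻¹: X=-832628.1061, Y=-3741308.3475, Z=5084545.7437
→ geod (Bowring, a=6378137.000): φ=53.17496400°, λ=-102.54670200°, h=2883.1000 m

φ=53.174964°, λ=-102.546702°, h=2883.100 m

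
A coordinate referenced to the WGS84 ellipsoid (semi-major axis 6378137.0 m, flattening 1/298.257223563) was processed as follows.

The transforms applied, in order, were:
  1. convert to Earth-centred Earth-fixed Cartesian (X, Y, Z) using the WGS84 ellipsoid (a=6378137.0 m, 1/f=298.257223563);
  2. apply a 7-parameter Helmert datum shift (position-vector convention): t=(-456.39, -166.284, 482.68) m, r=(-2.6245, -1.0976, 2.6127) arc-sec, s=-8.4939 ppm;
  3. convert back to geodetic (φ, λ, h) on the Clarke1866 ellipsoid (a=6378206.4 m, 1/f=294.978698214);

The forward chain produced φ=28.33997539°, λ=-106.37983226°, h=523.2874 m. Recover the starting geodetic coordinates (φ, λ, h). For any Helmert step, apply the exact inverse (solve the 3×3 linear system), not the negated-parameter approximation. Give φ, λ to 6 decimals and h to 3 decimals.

start: φ=28.339975°, λ=-106.379832°, h=523.287 m
→ ECEF (a=6378206.400, f=1/294.978698214): X=-1584438.7004, Y=-5390465.4316, Z=3009800.5758
→ Helmert⁻¹: X=-1584048.0296, Y=-5390363.1578, Z=3009283.2995
→ geod (Bowring, a=6378137.000): φ=28.33496900°, λ=-106.37630400°, h=110.3680 m

φ=28.334969°, λ=-106.376304°, h=110.368 m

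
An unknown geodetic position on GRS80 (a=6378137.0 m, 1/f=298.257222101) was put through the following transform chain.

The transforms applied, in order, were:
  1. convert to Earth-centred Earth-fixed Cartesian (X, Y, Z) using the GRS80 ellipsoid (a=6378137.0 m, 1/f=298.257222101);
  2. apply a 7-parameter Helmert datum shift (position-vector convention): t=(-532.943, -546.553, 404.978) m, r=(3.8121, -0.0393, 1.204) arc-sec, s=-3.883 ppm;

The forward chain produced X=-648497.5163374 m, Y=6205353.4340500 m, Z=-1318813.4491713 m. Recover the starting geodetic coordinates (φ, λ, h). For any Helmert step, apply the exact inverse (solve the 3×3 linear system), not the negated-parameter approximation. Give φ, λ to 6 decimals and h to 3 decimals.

φ=-12.017164°, λ=95.960406°, h=376.642 m

start: X=-648497.5163, Y=6205353.4341, Z=-1318813.4492 m
→ Helmert⁻¹: X=-647931.1159, Y=6205903.4833, Z=-1319338.1212
→ geod (Bowring, a=6378137.000): φ=-12.01716400°, λ=95.96040600°, h=376.6420 m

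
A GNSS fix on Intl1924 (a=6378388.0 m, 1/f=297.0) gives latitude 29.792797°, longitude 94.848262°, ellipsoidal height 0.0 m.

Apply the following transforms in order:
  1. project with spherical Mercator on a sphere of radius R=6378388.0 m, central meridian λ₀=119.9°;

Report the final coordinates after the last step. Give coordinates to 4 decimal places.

E=-2788856.4637 m, N=3477080.3669 m

start: φ=29.792797°, λ=94.848262°, h=0.000 m
→ merc (R=6378388.0, λ₀=119.9°): E=-2788856.4637, N=3477080.3669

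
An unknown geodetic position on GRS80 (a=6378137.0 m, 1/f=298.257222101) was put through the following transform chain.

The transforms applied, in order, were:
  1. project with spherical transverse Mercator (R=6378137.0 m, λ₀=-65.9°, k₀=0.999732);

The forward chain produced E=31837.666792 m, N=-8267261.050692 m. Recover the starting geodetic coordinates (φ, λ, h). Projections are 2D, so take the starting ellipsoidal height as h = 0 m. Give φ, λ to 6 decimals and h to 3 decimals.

φ=-74.283440°, λ=-64.843833°, h=0.000 m

start: E=31837.6668, N=-8267261.0507 m
→ tm⁻¹: φ=-74.28344000°, λ=-64.84383300°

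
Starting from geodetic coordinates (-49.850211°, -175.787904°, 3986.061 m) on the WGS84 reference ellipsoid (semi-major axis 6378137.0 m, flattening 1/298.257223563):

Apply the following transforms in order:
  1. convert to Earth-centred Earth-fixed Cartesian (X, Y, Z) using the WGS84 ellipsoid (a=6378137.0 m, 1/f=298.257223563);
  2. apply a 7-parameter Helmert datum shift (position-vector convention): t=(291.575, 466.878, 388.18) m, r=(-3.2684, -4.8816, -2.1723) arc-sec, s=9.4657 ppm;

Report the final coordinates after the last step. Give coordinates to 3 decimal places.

X=-4111681.947 m, Y=-302412.230 m, Z=-4854860.181 m

start: φ=-49.850211°, λ=-175.787904°, h=3986.061 m
→ ECEF (a=6378137.000, f=1/298.257223563): X=-4112046.3144, Y=-302842.6152, Z=-4855109.8833
→ Helmert 7p (PV): X=-4111681.9469, Y=-302412.2301, Z=-4854860.1809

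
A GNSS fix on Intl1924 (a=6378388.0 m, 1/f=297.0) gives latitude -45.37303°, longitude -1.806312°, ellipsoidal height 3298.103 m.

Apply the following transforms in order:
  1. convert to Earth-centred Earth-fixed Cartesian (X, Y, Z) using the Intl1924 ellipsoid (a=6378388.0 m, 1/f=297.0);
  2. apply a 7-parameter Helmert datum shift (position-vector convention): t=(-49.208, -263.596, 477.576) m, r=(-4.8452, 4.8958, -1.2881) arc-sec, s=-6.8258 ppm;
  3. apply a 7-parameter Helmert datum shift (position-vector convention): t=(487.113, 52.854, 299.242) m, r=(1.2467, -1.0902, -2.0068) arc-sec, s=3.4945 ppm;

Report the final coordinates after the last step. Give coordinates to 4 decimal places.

X=4488812.8603 m, Y=-141911.8001 m, Z=-4518284.4798 m

start: φ=-45.373030°, λ=-1.806312°, h=3298.103 m
→ ECEF (a=6378388.000, f=1/297.0): X=4488475.5505, Y=-141550.9906, Z=-4518996.0076
→ Helmert 7p (PV): X=4488287.5612, Y=-141947.8016, Z=-4518590.7963
→ Helmert 7p (PV): X=4488812.8603, Y=-141911.8001, Z=-4518284.4798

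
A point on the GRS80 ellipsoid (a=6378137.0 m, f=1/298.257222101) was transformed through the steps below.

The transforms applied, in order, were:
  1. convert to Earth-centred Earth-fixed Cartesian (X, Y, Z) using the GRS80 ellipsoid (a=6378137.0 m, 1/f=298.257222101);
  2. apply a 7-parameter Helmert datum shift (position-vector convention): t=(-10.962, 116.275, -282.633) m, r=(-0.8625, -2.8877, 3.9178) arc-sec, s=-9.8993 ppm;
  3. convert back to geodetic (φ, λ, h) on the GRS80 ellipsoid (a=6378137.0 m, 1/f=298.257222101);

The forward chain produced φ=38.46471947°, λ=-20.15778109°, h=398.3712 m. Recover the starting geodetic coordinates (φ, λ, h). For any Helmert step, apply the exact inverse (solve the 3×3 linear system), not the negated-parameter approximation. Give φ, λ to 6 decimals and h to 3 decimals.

φ=38.465592°, λ=-20.160036°, h=676.372 m

start: φ=38.464719°, λ=-20.157781°, h=398.371 m
→ ECEF (a=6378137.000, f=1/298.257222101): X=4694504.1898, Y=-1723314.8301, Z=3946211.4867
→ Helmert⁻¹: X=4694584.1377, Y=-1723553.8373, Z=3946460.2565
→ geod (Bowring, a=6378137.000): φ=38.46559200°, λ=-20.16003600°, h=676.3720 m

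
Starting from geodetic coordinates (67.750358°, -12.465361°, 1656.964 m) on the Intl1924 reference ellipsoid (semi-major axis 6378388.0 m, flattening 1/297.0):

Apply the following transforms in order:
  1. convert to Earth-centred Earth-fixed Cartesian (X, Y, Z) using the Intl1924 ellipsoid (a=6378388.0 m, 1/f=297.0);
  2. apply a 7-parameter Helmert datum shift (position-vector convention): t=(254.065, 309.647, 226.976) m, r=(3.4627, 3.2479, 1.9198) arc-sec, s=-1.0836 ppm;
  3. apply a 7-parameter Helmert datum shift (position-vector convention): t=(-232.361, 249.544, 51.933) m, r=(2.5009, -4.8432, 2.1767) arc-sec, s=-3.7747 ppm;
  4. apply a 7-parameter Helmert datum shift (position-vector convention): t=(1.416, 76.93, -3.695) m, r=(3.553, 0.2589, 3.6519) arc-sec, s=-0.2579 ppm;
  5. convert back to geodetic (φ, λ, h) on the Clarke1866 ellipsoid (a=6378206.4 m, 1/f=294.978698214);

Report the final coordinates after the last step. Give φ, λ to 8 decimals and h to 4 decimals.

start: φ=67.750358°, λ=-12.465361°, h=1656.964 m
→ ECEF (a=6378388.000, f=1/297.0): X=2365630.5760, Y=-522947.4058, Z=5882275.6049
→ Helmert 7p (PV): X=2365979.5687, Y=-522713.9236, Z=5882450.1781
→ Helmert 7p (PV): X=2365605.6706, Y=-522508.7613, Z=5882529.1230
→ Helmert 7p (PV): X=2365623.1112, Y=-522491.1428, Z=5882511.9412
→ geod (Bowring, a=6378206.400): φ=67.75295997°, λ=-12.45486278°, h=2142.7497 m

φ=67.75295997°, λ=-12.45486278°, h=2142.7497 m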